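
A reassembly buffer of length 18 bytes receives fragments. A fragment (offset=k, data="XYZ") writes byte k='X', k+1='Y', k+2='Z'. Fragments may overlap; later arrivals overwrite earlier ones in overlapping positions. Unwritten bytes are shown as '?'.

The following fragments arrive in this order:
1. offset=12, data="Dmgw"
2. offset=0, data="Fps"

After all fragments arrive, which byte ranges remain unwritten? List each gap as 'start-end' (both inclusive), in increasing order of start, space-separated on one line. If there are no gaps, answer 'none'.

Fragment 1: offset=12 len=4
Fragment 2: offset=0 len=3
Gaps: 3-11 16-17

Answer: 3-11 16-17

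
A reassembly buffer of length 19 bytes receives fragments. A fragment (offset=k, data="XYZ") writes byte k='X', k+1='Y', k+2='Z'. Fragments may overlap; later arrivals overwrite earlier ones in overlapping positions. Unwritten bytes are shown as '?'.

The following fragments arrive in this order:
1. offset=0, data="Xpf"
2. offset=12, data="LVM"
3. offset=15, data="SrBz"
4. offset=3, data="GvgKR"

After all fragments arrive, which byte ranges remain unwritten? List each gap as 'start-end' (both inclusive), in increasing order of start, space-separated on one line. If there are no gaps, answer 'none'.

Answer: 8-11

Derivation:
Fragment 1: offset=0 len=3
Fragment 2: offset=12 len=3
Fragment 3: offset=15 len=4
Fragment 4: offset=3 len=5
Gaps: 8-11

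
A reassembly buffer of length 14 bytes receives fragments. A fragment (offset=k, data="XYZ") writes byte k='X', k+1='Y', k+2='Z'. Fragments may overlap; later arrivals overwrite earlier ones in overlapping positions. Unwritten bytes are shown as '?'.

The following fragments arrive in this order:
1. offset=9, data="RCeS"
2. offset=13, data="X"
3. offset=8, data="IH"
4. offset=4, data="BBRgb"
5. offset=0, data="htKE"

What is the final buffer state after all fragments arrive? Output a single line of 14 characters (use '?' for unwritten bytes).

Answer: htKEBBRgbHCeSX

Derivation:
Fragment 1: offset=9 data="RCeS" -> buffer=?????????RCeS?
Fragment 2: offset=13 data="X" -> buffer=?????????RCeSX
Fragment 3: offset=8 data="IH" -> buffer=????????IHCeSX
Fragment 4: offset=4 data="BBRgb" -> buffer=????BBRgbHCeSX
Fragment 5: offset=0 data="htKE" -> buffer=htKEBBRgbHCeSX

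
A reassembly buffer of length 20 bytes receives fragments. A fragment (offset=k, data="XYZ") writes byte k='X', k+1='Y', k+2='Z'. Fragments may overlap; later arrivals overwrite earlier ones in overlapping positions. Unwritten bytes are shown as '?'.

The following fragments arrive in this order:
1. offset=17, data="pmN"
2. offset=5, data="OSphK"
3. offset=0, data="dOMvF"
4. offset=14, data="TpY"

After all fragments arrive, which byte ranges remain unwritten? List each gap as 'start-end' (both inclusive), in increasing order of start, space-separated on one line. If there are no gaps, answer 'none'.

Answer: 10-13

Derivation:
Fragment 1: offset=17 len=3
Fragment 2: offset=5 len=5
Fragment 3: offset=0 len=5
Fragment 4: offset=14 len=3
Gaps: 10-13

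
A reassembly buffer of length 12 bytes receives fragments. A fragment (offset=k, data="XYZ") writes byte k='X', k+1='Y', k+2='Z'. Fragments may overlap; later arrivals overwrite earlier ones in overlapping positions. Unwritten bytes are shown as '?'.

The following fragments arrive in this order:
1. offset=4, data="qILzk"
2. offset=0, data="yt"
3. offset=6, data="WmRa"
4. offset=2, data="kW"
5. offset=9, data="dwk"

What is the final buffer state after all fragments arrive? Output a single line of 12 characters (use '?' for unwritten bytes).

Fragment 1: offset=4 data="qILzk" -> buffer=????qILzk???
Fragment 2: offset=0 data="yt" -> buffer=yt??qILzk???
Fragment 3: offset=6 data="WmRa" -> buffer=yt??qIWmRa??
Fragment 4: offset=2 data="kW" -> buffer=ytkWqIWmRa??
Fragment 5: offset=9 data="dwk" -> buffer=ytkWqIWmRdwk

Answer: ytkWqIWmRdwk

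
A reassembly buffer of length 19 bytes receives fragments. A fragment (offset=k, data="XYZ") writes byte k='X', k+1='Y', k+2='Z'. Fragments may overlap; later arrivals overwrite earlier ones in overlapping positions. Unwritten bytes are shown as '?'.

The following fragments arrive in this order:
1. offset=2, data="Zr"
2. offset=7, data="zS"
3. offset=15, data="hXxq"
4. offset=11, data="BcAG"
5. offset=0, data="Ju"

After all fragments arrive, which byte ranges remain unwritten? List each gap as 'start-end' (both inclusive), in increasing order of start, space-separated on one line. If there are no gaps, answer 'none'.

Fragment 1: offset=2 len=2
Fragment 2: offset=7 len=2
Fragment 3: offset=15 len=4
Fragment 4: offset=11 len=4
Fragment 5: offset=0 len=2
Gaps: 4-6 9-10

Answer: 4-6 9-10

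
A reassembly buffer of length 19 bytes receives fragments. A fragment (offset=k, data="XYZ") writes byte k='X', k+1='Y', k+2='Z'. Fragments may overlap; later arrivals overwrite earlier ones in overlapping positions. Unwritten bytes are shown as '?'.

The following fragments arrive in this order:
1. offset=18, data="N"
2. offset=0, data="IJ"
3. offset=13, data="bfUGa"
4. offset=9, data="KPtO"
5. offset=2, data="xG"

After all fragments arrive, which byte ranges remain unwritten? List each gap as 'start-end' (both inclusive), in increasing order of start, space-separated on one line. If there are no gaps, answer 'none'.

Answer: 4-8

Derivation:
Fragment 1: offset=18 len=1
Fragment 2: offset=0 len=2
Fragment 3: offset=13 len=5
Fragment 4: offset=9 len=4
Fragment 5: offset=2 len=2
Gaps: 4-8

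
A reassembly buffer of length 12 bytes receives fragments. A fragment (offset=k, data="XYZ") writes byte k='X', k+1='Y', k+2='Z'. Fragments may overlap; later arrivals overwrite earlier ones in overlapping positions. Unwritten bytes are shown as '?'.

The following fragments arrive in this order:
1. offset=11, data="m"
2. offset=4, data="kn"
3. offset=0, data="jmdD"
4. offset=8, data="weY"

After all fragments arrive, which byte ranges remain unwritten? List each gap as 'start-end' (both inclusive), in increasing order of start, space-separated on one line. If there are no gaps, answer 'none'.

Fragment 1: offset=11 len=1
Fragment 2: offset=4 len=2
Fragment 3: offset=0 len=4
Fragment 4: offset=8 len=3
Gaps: 6-7

Answer: 6-7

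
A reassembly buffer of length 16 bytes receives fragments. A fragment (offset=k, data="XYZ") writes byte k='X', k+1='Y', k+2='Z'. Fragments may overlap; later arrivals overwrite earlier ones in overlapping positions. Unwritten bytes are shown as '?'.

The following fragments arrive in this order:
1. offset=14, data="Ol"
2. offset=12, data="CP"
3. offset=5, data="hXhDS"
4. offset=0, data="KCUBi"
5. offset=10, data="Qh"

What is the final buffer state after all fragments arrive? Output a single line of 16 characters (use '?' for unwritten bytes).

Answer: KCUBihXhDSQhCPOl

Derivation:
Fragment 1: offset=14 data="Ol" -> buffer=??????????????Ol
Fragment 2: offset=12 data="CP" -> buffer=????????????CPOl
Fragment 3: offset=5 data="hXhDS" -> buffer=?????hXhDS??CPOl
Fragment 4: offset=0 data="KCUBi" -> buffer=KCUBihXhDS??CPOl
Fragment 5: offset=10 data="Qh" -> buffer=KCUBihXhDSQhCPOl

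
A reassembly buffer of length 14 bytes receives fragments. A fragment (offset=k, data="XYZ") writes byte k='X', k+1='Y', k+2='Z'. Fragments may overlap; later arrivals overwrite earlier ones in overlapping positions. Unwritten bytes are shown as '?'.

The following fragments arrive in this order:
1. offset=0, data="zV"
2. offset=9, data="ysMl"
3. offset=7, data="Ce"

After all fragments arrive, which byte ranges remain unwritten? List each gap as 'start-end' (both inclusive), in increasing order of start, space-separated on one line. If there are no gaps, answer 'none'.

Fragment 1: offset=0 len=2
Fragment 2: offset=9 len=4
Fragment 3: offset=7 len=2
Gaps: 2-6 13-13

Answer: 2-6 13-13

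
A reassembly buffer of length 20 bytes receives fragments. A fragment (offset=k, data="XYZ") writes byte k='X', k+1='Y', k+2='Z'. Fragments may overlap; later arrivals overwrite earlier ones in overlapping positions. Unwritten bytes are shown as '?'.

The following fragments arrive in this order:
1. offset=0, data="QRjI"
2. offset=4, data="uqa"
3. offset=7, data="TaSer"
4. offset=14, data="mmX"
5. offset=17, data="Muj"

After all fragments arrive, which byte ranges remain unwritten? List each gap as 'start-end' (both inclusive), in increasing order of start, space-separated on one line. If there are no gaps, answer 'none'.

Fragment 1: offset=0 len=4
Fragment 2: offset=4 len=3
Fragment 3: offset=7 len=5
Fragment 4: offset=14 len=3
Fragment 5: offset=17 len=3
Gaps: 12-13

Answer: 12-13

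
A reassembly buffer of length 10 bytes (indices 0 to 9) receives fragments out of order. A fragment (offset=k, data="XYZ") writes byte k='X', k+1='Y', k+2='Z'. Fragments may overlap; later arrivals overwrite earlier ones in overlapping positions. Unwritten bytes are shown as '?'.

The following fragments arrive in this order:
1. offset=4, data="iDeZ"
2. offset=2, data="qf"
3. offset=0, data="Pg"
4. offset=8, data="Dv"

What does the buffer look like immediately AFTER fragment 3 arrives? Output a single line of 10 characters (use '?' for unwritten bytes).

Answer: PgqfiDeZ??

Derivation:
Fragment 1: offset=4 data="iDeZ" -> buffer=????iDeZ??
Fragment 2: offset=2 data="qf" -> buffer=??qfiDeZ??
Fragment 3: offset=0 data="Pg" -> buffer=PgqfiDeZ??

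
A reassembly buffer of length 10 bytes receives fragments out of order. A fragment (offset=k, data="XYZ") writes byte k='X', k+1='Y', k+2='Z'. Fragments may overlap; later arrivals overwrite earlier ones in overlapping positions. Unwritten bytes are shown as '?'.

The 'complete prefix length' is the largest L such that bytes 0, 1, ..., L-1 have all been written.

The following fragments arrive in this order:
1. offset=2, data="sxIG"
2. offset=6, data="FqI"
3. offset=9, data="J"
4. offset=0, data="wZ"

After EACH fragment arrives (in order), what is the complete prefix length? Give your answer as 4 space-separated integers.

Fragment 1: offset=2 data="sxIG" -> buffer=??sxIG???? -> prefix_len=0
Fragment 2: offset=6 data="FqI" -> buffer=??sxIGFqI? -> prefix_len=0
Fragment 3: offset=9 data="J" -> buffer=??sxIGFqIJ -> prefix_len=0
Fragment 4: offset=0 data="wZ" -> buffer=wZsxIGFqIJ -> prefix_len=10

Answer: 0 0 0 10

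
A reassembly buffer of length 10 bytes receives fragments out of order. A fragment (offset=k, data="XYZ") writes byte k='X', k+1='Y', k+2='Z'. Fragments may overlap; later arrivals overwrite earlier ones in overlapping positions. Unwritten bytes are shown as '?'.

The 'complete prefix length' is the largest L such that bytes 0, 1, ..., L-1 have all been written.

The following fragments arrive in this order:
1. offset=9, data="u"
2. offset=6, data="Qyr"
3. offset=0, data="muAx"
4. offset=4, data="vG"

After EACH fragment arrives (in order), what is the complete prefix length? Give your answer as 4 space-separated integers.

Fragment 1: offset=9 data="u" -> buffer=?????????u -> prefix_len=0
Fragment 2: offset=6 data="Qyr" -> buffer=??????Qyru -> prefix_len=0
Fragment 3: offset=0 data="muAx" -> buffer=muAx??Qyru -> prefix_len=4
Fragment 4: offset=4 data="vG" -> buffer=muAxvGQyru -> prefix_len=10

Answer: 0 0 4 10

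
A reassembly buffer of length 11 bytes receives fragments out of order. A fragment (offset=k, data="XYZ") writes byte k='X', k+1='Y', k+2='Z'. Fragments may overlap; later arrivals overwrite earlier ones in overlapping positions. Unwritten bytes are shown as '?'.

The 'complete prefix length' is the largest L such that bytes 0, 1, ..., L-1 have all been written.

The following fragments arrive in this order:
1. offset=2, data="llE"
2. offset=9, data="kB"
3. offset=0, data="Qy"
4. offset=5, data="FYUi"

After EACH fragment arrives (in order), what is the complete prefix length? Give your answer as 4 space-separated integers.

Fragment 1: offset=2 data="llE" -> buffer=??llE?????? -> prefix_len=0
Fragment 2: offset=9 data="kB" -> buffer=??llE????kB -> prefix_len=0
Fragment 3: offset=0 data="Qy" -> buffer=QyllE????kB -> prefix_len=5
Fragment 4: offset=5 data="FYUi" -> buffer=QyllEFYUikB -> prefix_len=11

Answer: 0 0 5 11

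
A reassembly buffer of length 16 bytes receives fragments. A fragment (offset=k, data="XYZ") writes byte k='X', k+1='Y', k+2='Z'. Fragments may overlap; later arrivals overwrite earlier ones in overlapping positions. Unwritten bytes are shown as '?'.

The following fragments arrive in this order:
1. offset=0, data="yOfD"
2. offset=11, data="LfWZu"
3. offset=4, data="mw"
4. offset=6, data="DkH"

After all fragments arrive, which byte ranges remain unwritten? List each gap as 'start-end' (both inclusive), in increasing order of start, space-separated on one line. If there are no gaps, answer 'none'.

Fragment 1: offset=0 len=4
Fragment 2: offset=11 len=5
Fragment 3: offset=4 len=2
Fragment 4: offset=6 len=3
Gaps: 9-10

Answer: 9-10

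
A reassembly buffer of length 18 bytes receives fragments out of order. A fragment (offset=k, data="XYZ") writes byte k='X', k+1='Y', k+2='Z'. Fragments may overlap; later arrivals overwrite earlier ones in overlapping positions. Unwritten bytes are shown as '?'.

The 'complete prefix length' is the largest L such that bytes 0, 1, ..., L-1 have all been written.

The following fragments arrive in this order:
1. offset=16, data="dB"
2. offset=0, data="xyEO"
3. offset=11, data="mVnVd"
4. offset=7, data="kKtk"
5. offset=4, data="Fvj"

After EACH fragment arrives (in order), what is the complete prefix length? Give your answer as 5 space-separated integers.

Answer: 0 4 4 4 18

Derivation:
Fragment 1: offset=16 data="dB" -> buffer=????????????????dB -> prefix_len=0
Fragment 2: offset=0 data="xyEO" -> buffer=xyEO????????????dB -> prefix_len=4
Fragment 3: offset=11 data="mVnVd" -> buffer=xyEO???????mVnVddB -> prefix_len=4
Fragment 4: offset=7 data="kKtk" -> buffer=xyEO???kKtkmVnVddB -> prefix_len=4
Fragment 5: offset=4 data="Fvj" -> buffer=xyEOFvjkKtkmVnVddB -> prefix_len=18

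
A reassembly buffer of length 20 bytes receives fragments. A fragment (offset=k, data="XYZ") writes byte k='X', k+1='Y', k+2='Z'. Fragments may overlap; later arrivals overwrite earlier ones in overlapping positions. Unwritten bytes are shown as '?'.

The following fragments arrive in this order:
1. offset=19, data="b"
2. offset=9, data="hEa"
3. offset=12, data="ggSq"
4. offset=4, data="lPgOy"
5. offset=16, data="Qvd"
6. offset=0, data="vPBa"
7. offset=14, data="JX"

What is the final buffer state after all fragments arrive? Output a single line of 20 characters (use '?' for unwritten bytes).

Fragment 1: offset=19 data="b" -> buffer=???????????????????b
Fragment 2: offset=9 data="hEa" -> buffer=?????????hEa???????b
Fragment 3: offset=12 data="ggSq" -> buffer=?????????hEaggSq???b
Fragment 4: offset=4 data="lPgOy" -> buffer=????lPgOyhEaggSq???b
Fragment 5: offset=16 data="Qvd" -> buffer=????lPgOyhEaggSqQvdb
Fragment 6: offset=0 data="vPBa" -> buffer=vPBalPgOyhEaggSqQvdb
Fragment 7: offset=14 data="JX" -> buffer=vPBalPgOyhEaggJXQvdb

Answer: vPBalPgOyhEaggJXQvdb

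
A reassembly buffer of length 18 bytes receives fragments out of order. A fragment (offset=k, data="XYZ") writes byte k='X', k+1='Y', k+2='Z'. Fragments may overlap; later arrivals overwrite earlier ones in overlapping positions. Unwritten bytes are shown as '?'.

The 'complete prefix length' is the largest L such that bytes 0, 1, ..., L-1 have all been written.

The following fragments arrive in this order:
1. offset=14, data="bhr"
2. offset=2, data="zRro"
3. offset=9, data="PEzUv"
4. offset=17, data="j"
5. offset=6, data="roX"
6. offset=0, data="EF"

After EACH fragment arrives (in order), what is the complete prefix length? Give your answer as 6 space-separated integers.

Answer: 0 0 0 0 0 18

Derivation:
Fragment 1: offset=14 data="bhr" -> buffer=??????????????bhr? -> prefix_len=0
Fragment 2: offset=2 data="zRro" -> buffer=??zRro????????bhr? -> prefix_len=0
Fragment 3: offset=9 data="PEzUv" -> buffer=??zRro???PEzUvbhr? -> prefix_len=0
Fragment 4: offset=17 data="j" -> buffer=??zRro???PEzUvbhrj -> prefix_len=0
Fragment 5: offset=6 data="roX" -> buffer=??zRroroXPEzUvbhrj -> prefix_len=0
Fragment 6: offset=0 data="EF" -> buffer=EFzRroroXPEzUvbhrj -> prefix_len=18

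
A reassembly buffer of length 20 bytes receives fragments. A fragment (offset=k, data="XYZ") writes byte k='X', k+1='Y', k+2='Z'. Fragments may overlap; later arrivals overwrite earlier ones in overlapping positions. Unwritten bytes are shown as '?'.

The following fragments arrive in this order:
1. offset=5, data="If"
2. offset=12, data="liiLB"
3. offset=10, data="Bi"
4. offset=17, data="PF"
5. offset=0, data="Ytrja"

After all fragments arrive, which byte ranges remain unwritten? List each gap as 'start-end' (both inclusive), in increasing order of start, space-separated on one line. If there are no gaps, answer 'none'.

Fragment 1: offset=5 len=2
Fragment 2: offset=12 len=5
Fragment 3: offset=10 len=2
Fragment 4: offset=17 len=2
Fragment 5: offset=0 len=5
Gaps: 7-9 19-19

Answer: 7-9 19-19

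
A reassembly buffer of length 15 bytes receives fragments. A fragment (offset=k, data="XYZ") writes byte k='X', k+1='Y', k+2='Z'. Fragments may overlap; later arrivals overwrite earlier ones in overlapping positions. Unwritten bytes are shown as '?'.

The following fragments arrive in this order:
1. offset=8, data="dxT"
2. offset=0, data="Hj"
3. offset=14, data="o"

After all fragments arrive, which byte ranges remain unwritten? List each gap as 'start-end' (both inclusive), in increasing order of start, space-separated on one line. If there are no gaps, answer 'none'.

Fragment 1: offset=8 len=3
Fragment 2: offset=0 len=2
Fragment 3: offset=14 len=1
Gaps: 2-7 11-13

Answer: 2-7 11-13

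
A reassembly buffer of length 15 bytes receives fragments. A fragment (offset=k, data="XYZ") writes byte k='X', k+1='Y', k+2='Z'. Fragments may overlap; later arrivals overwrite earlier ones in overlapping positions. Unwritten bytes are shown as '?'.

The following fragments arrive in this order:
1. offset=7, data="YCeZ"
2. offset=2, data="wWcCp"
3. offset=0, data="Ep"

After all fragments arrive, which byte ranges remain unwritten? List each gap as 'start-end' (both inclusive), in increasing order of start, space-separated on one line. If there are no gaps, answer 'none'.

Fragment 1: offset=7 len=4
Fragment 2: offset=2 len=5
Fragment 3: offset=0 len=2
Gaps: 11-14

Answer: 11-14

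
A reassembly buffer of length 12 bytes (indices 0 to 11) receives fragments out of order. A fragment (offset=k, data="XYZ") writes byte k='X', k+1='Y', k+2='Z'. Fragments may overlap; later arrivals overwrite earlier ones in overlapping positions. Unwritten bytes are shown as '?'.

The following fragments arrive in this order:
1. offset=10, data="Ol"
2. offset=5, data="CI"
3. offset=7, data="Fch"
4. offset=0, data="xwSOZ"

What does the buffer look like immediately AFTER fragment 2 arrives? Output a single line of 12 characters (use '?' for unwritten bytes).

Fragment 1: offset=10 data="Ol" -> buffer=??????????Ol
Fragment 2: offset=5 data="CI" -> buffer=?????CI???Ol

Answer: ?????CI???Ol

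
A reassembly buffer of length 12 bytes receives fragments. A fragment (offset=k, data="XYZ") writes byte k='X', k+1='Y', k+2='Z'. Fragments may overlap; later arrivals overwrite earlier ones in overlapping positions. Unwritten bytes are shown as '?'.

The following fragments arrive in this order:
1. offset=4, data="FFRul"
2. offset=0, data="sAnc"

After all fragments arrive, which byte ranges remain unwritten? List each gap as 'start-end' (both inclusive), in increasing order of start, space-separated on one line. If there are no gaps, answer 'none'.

Fragment 1: offset=4 len=5
Fragment 2: offset=0 len=4
Gaps: 9-11

Answer: 9-11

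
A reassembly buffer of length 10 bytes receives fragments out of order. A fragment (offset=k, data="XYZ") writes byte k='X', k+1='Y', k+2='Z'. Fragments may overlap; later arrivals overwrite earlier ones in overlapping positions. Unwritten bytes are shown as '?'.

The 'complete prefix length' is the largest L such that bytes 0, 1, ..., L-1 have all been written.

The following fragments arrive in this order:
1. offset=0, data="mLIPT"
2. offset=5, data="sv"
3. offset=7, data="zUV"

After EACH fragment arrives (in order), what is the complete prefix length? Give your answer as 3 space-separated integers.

Fragment 1: offset=0 data="mLIPT" -> buffer=mLIPT????? -> prefix_len=5
Fragment 2: offset=5 data="sv" -> buffer=mLIPTsv??? -> prefix_len=7
Fragment 3: offset=7 data="zUV" -> buffer=mLIPTsvzUV -> prefix_len=10

Answer: 5 7 10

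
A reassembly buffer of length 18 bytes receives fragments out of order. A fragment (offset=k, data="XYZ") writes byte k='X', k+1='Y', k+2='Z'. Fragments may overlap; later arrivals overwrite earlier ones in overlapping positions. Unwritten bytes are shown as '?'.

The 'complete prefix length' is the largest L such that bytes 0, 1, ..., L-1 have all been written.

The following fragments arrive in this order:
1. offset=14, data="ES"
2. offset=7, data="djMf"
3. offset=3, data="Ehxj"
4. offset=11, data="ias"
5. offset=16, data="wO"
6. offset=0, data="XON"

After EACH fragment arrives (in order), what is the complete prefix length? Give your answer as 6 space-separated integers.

Fragment 1: offset=14 data="ES" -> buffer=??????????????ES?? -> prefix_len=0
Fragment 2: offset=7 data="djMf" -> buffer=???????djMf???ES?? -> prefix_len=0
Fragment 3: offset=3 data="Ehxj" -> buffer=???EhxjdjMf???ES?? -> prefix_len=0
Fragment 4: offset=11 data="ias" -> buffer=???EhxjdjMfiasES?? -> prefix_len=0
Fragment 5: offset=16 data="wO" -> buffer=???EhxjdjMfiasESwO -> prefix_len=0
Fragment 6: offset=0 data="XON" -> buffer=XONEhxjdjMfiasESwO -> prefix_len=18

Answer: 0 0 0 0 0 18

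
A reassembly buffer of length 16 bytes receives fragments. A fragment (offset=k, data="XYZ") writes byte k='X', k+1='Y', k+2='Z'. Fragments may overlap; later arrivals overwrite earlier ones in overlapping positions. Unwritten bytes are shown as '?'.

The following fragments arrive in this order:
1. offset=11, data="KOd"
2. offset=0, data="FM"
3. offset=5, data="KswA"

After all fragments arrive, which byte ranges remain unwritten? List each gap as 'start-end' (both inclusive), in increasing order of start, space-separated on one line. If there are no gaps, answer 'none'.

Answer: 2-4 9-10 14-15

Derivation:
Fragment 1: offset=11 len=3
Fragment 2: offset=0 len=2
Fragment 3: offset=5 len=4
Gaps: 2-4 9-10 14-15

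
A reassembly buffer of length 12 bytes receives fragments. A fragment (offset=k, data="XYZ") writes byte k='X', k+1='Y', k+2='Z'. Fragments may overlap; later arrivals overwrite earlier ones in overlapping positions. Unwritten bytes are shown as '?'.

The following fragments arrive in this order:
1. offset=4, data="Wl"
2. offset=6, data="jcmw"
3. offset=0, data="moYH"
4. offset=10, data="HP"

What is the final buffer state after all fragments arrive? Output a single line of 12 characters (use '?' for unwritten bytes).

Fragment 1: offset=4 data="Wl" -> buffer=????Wl??????
Fragment 2: offset=6 data="jcmw" -> buffer=????Wljcmw??
Fragment 3: offset=0 data="moYH" -> buffer=moYHWljcmw??
Fragment 4: offset=10 data="HP" -> buffer=moYHWljcmwHP

Answer: moYHWljcmwHP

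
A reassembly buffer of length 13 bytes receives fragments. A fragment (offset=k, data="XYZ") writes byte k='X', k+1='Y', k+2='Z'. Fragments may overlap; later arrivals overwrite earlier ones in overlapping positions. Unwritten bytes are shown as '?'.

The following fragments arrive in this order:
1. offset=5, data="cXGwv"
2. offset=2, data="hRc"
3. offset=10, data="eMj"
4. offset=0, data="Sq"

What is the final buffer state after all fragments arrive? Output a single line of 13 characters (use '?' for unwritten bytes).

Answer: SqhRccXGwveMj

Derivation:
Fragment 1: offset=5 data="cXGwv" -> buffer=?????cXGwv???
Fragment 2: offset=2 data="hRc" -> buffer=??hRccXGwv???
Fragment 3: offset=10 data="eMj" -> buffer=??hRccXGwveMj
Fragment 4: offset=0 data="Sq" -> buffer=SqhRccXGwveMj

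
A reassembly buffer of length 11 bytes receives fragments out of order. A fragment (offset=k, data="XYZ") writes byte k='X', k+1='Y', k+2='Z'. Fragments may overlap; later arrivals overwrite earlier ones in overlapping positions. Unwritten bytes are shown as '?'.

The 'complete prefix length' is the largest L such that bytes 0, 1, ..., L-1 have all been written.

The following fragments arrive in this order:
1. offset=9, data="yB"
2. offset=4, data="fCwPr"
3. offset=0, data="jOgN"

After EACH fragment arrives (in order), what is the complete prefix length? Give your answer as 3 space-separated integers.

Answer: 0 0 11

Derivation:
Fragment 1: offset=9 data="yB" -> buffer=?????????yB -> prefix_len=0
Fragment 2: offset=4 data="fCwPr" -> buffer=????fCwPryB -> prefix_len=0
Fragment 3: offset=0 data="jOgN" -> buffer=jOgNfCwPryB -> prefix_len=11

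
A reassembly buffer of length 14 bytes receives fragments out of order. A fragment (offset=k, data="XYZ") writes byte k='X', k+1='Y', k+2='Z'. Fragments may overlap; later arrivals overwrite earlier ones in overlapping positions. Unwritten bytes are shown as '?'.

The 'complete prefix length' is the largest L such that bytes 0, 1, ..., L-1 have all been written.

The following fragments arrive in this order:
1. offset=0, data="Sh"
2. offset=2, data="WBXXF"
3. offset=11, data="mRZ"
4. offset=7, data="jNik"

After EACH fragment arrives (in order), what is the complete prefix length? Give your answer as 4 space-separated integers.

Answer: 2 7 7 14

Derivation:
Fragment 1: offset=0 data="Sh" -> buffer=Sh???????????? -> prefix_len=2
Fragment 2: offset=2 data="WBXXF" -> buffer=ShWBXXF??????? -> prefix_len=7
Fragment 3: offset=11 data="mRZ" -> buffer=ShWBXXF????mRZ -> prefix_len=7
Fragment 4: offset=7 data="jNik" -> buffer=ShWBXXFjNikmRZ -> prefix_len=14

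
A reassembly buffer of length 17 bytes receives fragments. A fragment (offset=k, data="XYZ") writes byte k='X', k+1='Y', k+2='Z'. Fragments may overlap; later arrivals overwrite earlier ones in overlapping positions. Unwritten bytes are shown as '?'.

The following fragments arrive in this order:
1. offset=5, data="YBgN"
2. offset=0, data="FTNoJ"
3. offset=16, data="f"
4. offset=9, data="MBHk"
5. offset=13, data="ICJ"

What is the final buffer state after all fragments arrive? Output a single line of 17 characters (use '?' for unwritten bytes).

Answer: FTNoJYBgNMBHkICJf

Derivation:
Fragment 1: offset=5 data="YBgN" -> buffer=?????YBgN????????
Fragment 2: offset=0 data="FTNoJ" -> buffer=FTNoJYBgN????????
Fragment 3: offset=16 data="f" -> buffer=FTNoJYBgN???????f
Fragment 4: offset=9 data="MBHk" -> buffer=FTNoJYBgNMBHk???f
Fragment 5: offset=13 data="ICJ" -> buffer=FTNoJYBgNMBHkICJf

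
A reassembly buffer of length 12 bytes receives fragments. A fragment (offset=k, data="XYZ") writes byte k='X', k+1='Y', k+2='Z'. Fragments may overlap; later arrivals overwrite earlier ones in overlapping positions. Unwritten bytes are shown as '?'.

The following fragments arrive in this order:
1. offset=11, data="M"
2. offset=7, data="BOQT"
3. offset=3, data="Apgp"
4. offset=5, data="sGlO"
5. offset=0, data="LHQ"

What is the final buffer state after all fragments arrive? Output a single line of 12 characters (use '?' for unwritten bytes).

Fragment 1: offset=11 data="M" -> buffer=???????????M
Fragment 2: offset=7 data="BOQT" -> buffer=???????BOQTM
Fragment 3: offset=3 data="Apgp" -> buffer=???ApgpBOQTM
Fragment 4: offset=5 data="sGlO" -> buffer=???ApsGlOQTM
Fragment 5: offset=0 data="LHQ" -> buffer=LHQApsGlOQTM

Answer: LHQApsGlOQTM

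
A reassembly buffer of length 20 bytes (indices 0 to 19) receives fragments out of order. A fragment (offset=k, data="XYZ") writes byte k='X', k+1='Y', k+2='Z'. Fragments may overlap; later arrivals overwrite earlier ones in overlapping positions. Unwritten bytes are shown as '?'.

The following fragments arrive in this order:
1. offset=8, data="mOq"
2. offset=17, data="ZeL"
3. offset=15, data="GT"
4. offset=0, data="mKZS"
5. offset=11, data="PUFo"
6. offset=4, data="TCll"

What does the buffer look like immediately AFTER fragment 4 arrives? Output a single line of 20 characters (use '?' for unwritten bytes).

Answer: mKZS????mOq????GTZeL

Derivation:
Fragment 1: offset=8 data="mOq" -> buffer=????????mOq?????????
Fragment 2: offset=17 data="ZeL" -> buffer=????????mOq??????ZeL
Fragment 3: offset=15 data="GT" -> buffer=????????mOq????GTZeL
Fragment 4: offset=0 data="mKZS" -> buffer=mKZS????mOq????GTZeL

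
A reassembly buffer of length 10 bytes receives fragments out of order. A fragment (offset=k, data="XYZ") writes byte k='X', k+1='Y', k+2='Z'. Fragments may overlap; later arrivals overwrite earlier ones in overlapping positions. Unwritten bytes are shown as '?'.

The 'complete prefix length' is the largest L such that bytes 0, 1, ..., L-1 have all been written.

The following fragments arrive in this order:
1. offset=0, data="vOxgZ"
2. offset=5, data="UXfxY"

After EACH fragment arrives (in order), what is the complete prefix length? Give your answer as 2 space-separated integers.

Fragment 1: offset=0 data="vOxgZ" -> buffer=vOxgZ????? -> prefix_len=5
Fragment 2: offset=5 data="UXfxY" -> buffer=vOxgZUXfxY -> prefix_len=10

Answer: 5 10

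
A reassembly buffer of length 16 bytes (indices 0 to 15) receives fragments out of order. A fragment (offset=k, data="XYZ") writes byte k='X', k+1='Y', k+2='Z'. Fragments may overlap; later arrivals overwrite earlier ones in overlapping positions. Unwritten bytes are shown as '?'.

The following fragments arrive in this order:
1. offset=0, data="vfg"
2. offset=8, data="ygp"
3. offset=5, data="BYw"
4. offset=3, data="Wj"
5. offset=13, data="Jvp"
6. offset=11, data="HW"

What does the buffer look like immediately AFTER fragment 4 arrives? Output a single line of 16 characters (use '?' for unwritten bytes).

Fragment 1: offset=0 data="vfg" -> buffer=vfg?????????????
Fragment 2: offset=8 data="ygp" -> buffer=vfg?????ygp?????
Fragment 3: offset=5 data="BYw" -> buffer=vfg??BYwygp?????
Fragment 4: offset=3 data="Wj" -> buffer=vfgWjBYwygp?????

Answer: vfgWjBYwygp?????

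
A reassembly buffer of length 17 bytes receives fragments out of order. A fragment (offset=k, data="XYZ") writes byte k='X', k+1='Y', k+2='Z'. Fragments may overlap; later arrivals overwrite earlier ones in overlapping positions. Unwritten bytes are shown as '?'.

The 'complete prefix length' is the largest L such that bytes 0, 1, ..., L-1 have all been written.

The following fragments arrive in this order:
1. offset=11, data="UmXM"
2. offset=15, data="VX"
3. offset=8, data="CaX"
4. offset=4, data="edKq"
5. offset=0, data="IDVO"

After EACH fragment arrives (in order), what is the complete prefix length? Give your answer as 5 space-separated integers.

Answer: 0 0 0 0 17

Derivation:
Fragment 1: offset=11 data="UmXM" -> buffer=???????????UmXM?? -> prefix_len=0
Fragment 2: offset=15 data="VX" -> buffer=???????????UmXMVX -> prefix_len=0
Fragment 3: offset=8 data="CaX" -> buffer=????????CaXUmXMVX -> prefix_len=0
Fragment 4: offset=4 data="edKq" -> buffer=????edKqCaXUmXMVX -> prefix_len=0
Fragment 5: offset=0 data="IDVO" -> buffer=IDVOedKqCaXUmXMVX -> prefix_len=17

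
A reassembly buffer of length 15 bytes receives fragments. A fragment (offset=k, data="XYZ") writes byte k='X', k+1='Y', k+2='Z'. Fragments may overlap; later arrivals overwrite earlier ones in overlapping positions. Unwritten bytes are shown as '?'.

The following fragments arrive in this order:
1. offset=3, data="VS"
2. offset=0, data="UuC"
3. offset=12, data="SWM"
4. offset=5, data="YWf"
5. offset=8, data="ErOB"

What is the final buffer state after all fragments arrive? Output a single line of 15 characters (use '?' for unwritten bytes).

Fragment 1: offset=3 data="VS" -> buffer=???VS??????????
Fragment 2: offset=0 data="UuC" -> buffer=UuCVS??????????
Fragment 3: offset=12 data="SWM" -> buffer=UuCVS???????SWM
Fragment 4: offset=5 data="YWf" -> buffer=UuCVSYWf????SWM
Fragment 5: offset=8 data="ErOB" -> buffer=UuCVSYWfErOBSWM

Answer: UuCVSYWfErOBSWM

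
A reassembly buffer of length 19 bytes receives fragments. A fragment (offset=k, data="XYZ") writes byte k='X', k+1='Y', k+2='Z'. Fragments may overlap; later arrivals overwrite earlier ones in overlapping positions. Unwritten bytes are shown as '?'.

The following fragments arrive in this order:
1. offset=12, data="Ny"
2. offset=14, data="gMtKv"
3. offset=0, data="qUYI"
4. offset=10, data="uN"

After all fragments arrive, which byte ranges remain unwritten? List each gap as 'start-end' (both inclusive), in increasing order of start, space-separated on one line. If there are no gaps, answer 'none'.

Answer: 4-9

Derivation:
Fragment 1: offset=12 len=2
Fragment 2: offset=14 len=5
Fragment 3: offset=0 len=4
Fragment 4: offset=10 len=2
Gaps: 4-9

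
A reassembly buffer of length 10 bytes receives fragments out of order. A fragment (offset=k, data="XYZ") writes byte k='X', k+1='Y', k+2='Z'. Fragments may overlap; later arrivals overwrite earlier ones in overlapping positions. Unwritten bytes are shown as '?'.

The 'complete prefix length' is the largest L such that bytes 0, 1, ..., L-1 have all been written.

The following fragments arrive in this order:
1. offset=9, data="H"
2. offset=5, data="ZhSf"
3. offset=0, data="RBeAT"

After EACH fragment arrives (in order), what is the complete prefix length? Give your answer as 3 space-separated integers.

Answer: 0 0 10

Derivation:
Fragment 1: offset=9 data="H" -> buffer=?????????H -> prefix_len=0
Fragment 2: offset=5 data="ZhSf" -> buffer=?????ZhSfH -> prefix_len=0
Fragment 3: offset=0 data="RBeAT" -> buffer=RBeATZhSfH -> prefix_len=10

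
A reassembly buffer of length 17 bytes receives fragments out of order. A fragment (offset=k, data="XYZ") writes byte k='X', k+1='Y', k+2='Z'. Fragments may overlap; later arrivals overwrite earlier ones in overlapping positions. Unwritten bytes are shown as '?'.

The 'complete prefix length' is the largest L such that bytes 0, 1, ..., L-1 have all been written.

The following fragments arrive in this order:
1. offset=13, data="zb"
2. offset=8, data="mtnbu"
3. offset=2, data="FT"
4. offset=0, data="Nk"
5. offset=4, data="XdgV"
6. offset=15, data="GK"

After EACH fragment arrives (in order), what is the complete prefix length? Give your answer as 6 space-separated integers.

Answer: 0 0 0 4 15 17

Derivation:
Fragment 1: offset=13 data="zb" -> buffer=?????????????zb?? -> prefix_len=0
Fragment 2: offset=8 data="mtnbu" -> buffer=????????mtnbuzb?? -> prefix_len=0
Fragment 3: offset=2 data="FT" -> buffer=??FT????mtnbuzb?? -> prefix_len=0
Fragment 4: offset=0 data="Nk" -> buffer=NkFT????mtnbuzb?? -> prefix_len=4
Fragment 5: offset=4 data="XdgV" -> buffer=NkFTXdgVmtnbuzb?? -> prefix_len=15
Fragment 6: offset=15 data="GK" -> buffer=NkFTXdgVmtnbuzbGK -> prefix_len=17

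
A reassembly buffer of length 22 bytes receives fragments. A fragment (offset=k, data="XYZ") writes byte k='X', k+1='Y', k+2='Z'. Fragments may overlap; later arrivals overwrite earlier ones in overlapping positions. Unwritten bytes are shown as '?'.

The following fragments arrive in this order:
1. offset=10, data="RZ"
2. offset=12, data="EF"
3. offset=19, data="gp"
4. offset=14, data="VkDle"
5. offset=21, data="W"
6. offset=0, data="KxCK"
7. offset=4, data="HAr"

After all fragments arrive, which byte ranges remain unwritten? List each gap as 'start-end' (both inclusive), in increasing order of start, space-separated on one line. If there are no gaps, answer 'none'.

Fragment 1: offset=10 len=2
Fragment 2: offset=12 len=2
Fragment 3: offset=19 len=2
Fragment 4: offset=14 len=5
Fragment 5: offset=21 len=1
Fragment 6: offset=0 len=4
Fragment 7: offset=4 len=3
Gaps: 7-9

Answer: 7-9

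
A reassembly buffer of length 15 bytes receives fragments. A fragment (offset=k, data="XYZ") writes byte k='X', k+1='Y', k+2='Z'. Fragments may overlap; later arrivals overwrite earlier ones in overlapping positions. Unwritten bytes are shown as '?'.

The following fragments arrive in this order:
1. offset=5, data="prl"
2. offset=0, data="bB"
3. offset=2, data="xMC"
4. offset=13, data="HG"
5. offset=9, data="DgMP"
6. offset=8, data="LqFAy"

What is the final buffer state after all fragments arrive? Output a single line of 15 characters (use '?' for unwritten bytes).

Answer: bBxMCprlLqFAyHG

Derivation:
Fragment 1: offset=5 data="prl" -> buffer=?????prl???????
Fragment 2: offset=0 data="bB" -> buffer=bB???prl???????
Fragment 3: offset=2 data="xMC" -> buffer=bBxMCprl???????
Fragment 4: offset=13 data="HG" -> buffer=bBxMCprl?????HG
Fragment 5: offset=9 data="DgMP" -> buffer=bBxMCprl?DgMPHG
Fragment 6: offset=8 data="LqFAy" -> buffer=bBxMCprlLqFAyHG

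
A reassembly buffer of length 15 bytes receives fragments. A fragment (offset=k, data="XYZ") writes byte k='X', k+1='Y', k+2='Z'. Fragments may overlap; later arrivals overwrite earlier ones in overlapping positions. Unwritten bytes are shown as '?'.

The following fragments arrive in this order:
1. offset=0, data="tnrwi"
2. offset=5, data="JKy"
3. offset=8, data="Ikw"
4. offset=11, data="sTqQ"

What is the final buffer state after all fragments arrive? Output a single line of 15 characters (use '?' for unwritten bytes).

Fragment 1: offset=0 data="tnrwi" -> buffer=tnrwi??????????
Fragment 2: offset=5 data="JKy" -> buffer=tnrwiJKy???????
Fragment 3: offset=8 data="Ikw" -> buffer=tnrwiJKyIkw????
Fragment 4: offset=11 data="sTqQ" -> buffer=tnrwiJKyIkwsTqQ

Answer: tnrwiJKyIkwsTqQ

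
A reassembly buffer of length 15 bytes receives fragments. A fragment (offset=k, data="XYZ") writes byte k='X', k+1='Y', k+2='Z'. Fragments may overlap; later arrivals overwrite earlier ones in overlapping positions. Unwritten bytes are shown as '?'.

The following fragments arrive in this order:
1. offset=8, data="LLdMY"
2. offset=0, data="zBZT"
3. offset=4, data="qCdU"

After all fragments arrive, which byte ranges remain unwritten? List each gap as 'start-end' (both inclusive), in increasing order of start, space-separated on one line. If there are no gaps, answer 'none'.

Answer: 13-14

Derivation:
Fragment 1: offset=8 len=5
Fragment 2: offset=0 len=4
Fragment 3: offset=4 len=4
Gaps: 13-14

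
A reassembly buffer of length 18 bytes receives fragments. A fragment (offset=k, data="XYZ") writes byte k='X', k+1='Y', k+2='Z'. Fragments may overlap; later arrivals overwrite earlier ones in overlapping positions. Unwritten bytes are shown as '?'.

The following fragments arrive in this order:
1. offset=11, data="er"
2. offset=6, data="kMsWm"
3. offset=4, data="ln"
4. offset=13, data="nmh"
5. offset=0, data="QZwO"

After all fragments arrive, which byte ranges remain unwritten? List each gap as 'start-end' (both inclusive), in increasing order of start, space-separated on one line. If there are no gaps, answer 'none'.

Fragment 1: offset=11 len=2
Fragment 2: offset=6 len=5
Fragment 3: offset=4 len=2
Fragment 4: offset=13 len=3
Fragment 5: offset=0 len=4
Gaps: 16-17

Answer: 16-17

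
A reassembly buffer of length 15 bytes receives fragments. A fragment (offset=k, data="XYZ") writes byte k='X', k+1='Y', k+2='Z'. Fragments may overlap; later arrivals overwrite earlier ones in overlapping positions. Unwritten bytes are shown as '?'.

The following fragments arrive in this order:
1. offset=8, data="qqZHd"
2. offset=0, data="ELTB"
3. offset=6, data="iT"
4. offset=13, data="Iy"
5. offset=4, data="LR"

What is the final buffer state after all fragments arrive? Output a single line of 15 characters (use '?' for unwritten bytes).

Fragment 1: offset=8 data="qqZHd" -> buffer=????????qqZHd??
Fragment 2: offset=0 data="ELTB" -> buffer=ELTB????qqZHd??
Fragment 3: offset=6 data="iT" -> buffer=ELTB??iTqqZHd??
Fragment 4: offset=13 data="Iy" -> buffer=ELTB??iTqqZHdIy
Fragment 5: offset=4 data="LR" -> buffer=ELTBLRiTqqZHdIy

Answer: ELTBLRiTqqZHdIy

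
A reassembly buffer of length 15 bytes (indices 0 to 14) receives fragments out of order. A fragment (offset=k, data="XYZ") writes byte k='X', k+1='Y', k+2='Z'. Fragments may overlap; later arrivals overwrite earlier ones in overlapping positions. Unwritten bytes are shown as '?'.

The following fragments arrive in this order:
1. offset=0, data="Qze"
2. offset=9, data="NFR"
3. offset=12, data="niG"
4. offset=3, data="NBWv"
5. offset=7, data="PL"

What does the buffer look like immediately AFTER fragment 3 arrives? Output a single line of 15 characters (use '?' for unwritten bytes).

Answer: Qze??????NFRniG

Derivation:
Fragment 1: offset=0 data="Qze" -> buffer=Qze????????????
Fragment 2: offset=9 data="NFR" -> buffer=Qze??????NFR???
Fragment 3: offset=12 data="niG" -> buffer=Qze??????NFRniG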